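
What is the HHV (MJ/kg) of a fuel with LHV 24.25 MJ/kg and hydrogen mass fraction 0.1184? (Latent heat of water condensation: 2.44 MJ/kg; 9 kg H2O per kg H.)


HHV = LHV + H_frac * 9 * 2.44
= 24.25 + 0.1184 * 9 * 2.44
= 26.8501 MJ/kg

26.8501 MJ/kg


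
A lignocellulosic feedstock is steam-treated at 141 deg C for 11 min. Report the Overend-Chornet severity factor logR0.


logR0 = log10(t * exp((T - 100) / 14.75))
= log10(11 * exp((141 - 100) / 14.75))
= 2.2486

2.2486


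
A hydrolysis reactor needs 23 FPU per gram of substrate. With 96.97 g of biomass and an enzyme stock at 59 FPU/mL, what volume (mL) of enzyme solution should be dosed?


V = dosage * m_sub / activity
V = 23 * 96.97 / 59
V = 37.8019 mL

37.8019 mL


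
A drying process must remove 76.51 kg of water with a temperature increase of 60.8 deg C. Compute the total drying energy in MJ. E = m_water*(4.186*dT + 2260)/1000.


E = m_water * (4.186 * dT + 2260) / 1000
= 76.51 * (4.186 * 60.8 + 2260) / 1000
= 192.3851 MJ

192.3851 MJ


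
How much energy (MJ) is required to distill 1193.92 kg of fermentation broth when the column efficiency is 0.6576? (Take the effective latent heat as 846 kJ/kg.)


E = m * 846 / (eta * 1000)
= 1193.92 * 846 / (0.6576 * 1000)
= 1535.9737 MJ

1535.9737 MJ


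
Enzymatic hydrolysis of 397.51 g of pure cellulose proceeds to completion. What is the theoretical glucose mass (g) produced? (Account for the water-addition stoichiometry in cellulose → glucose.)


glucose = cellulose * 180/162
= 397.51 * 180/162
= 441.6778 g

441.6778 g


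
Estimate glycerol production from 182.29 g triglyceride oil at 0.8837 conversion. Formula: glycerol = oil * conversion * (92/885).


glycerol = oil * conv * (92/885)
= 182.29 * 0.8837 * 92 / 885
= 16.7460 g

16.7460 g


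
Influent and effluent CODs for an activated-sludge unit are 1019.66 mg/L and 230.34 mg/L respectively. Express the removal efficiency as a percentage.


eta = (COD_in - COD_out) / COD_in * 100
= (1019.66 - 230.34) / 1019.66 * 100
= 77.4101%

77.4101%


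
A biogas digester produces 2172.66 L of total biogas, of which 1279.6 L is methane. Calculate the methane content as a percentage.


CH4% = V_CH4 / V_total * 100
= 1279.6 / 2172.66 * 100
= 58.8955%

58.8955%


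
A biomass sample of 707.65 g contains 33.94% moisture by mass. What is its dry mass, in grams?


Wd = Ww * (1 - MC/100)
= 707.65 * (1 - 33.94/100)
= 467.4736 g

467.4736 g


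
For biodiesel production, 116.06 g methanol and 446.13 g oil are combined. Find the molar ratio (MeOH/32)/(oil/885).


Molar ratio = n_MeOH / n_oil = (MeOH/32) / (oil/885) = (MeOH * 885) / (32 * oil)
= (116.06 * 885) / (32 * 446.13)
= 7.1947

7.1947


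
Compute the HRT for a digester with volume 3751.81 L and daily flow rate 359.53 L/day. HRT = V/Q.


HRT = V / Q
= 3751.81 / 359.53
= 10.4353 days

10.4353 days


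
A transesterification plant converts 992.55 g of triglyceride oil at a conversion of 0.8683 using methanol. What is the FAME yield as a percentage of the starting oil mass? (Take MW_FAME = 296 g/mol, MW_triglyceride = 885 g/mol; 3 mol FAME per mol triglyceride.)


m_FAME = oil * conv * (3 * 296 / 885) = oil * conv * (888/885)
= 992.55 * 0.8683 * 888 / 885
= 864.7526 g
Y = m_FAME / oil * 100 = conv * (888/885) * 100
= 0.8683 * 888 / 885 * 100
= 87.12%

87.12%


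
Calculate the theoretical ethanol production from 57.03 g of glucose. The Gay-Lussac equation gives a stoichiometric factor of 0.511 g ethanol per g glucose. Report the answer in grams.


Theoretical ethanol yield: m_EtOH = 0.511 * m_glucose
m_EtOH = 0.511 * 57.03 = 29.1423 g

29.1423 g


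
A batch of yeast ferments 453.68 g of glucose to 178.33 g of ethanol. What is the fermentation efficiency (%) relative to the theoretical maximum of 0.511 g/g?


Fermentation efficiency = (actual / (0.511 * glucose)) * 100
= (178.33 / (0.511 * 453.68)) * 100
= 76.9226%

76.9226%


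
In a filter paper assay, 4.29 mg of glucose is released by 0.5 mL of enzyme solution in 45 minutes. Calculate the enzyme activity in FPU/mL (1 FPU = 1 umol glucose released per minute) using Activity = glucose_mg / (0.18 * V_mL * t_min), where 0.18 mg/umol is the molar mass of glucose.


Activity = glucose_mg / (0.18 mg/umol * V_mL * t_min)
= 4.29 / (0.18 * 0.5 * 45)
= 1.0593 FPU/mL

1.0593 FPU/mL


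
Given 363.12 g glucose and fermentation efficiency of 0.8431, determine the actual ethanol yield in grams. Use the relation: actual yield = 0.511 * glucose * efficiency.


Actual ethanol: m = 0.511 * 363.12 * 0.8431
m = 156.4408 g

156.4408 g


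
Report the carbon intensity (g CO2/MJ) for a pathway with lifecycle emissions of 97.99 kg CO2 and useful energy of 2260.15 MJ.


CI = CO2 * 1000 / E
= 97.99 * 1000 / 2260.15
= 43.3555 g CO2/MJ

43.3555 g CO2/MJ


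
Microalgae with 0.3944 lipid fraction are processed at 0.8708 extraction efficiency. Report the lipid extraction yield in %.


Y = lipid_content * extraction_eff * 100
= 0.3944 * 0.8708 * 100
= 34.3444%

34.3444%


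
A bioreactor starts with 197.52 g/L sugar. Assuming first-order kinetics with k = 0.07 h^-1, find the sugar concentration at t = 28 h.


S = S0 * exp(-k * t)
S = 197.52 * exp(-0.07 * 28)
S = 27.8224 g/L

27.8224 g/L


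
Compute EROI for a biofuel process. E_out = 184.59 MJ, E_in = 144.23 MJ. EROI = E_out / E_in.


EROI = E_out / E_in
= 184.59 / 144.23
= 1.2798

1.2798


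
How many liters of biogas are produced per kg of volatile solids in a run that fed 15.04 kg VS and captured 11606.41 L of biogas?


Y = V / VS
= 11606.41 / 15.04
= 771.7028 L/kg VS

771.7028 L/kg VS


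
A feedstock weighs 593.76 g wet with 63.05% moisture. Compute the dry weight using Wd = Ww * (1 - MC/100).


Wd = Ww * (1 - MC/100)
= 593.76 * (1 - 63.05/100)
= 219.3943 g

219.3943 g


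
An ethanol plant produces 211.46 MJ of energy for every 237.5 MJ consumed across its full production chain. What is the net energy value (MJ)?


NEV = E_out - E_in
= 211.46 - 237.5
= -26.0400 MJ

-26.0400 MJ


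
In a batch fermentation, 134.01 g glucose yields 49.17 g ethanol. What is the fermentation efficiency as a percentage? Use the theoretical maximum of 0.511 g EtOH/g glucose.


Fermentation efficiency = (actual / (0.511 * glucose)) * 100
= (49.17 / (0.511 * 134.01)) * 100
= 71.8029%

71.8029%


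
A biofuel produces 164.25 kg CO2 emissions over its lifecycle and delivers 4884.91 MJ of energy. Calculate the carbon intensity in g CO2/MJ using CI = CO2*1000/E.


CI = CO2 * 1000 / E
= 164.25 * 1000 / 4884.91
= 33.6240 g CO2/MJ

33.6240 g CO2/MJ


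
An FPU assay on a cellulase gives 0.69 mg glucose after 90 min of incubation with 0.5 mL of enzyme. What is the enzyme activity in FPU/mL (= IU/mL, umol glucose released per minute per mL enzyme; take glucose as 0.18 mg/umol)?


Activity = glucose_mg / (0.18 mg/umol * V_mL * t_min)
= 0.69 / (0.18 * 0.5 * 90)
= 0.0852 FPU/mL

0.0852 FPU/mL


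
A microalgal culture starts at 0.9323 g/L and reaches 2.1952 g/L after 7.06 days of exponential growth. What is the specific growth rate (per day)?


mu = ln(X2/X1) / dt
= ln(2.1952/0.9323) / 7.06
= 0.1213 per day

0.1213 per day


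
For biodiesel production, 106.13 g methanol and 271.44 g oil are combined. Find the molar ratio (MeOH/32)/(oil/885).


Molar ratio = n_MeOH / n_oil = (MeOH/32) / (oil/885) = (MeOH * 885) / (32 * oil)
= (106.13 * 885) / (32 * 271.44)
= 10.8133

10.8133


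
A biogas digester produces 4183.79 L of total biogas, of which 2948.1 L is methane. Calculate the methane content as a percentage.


CH4% = V_CH4 / V_total * 100
= 2948.1 / 4183.79 * 100
= 70.4648%

70.4648%


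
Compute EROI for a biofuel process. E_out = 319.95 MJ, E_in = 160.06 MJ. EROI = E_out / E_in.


EROI = E_out / E_in
= 319.95 / 160.06
= 1.9989

1.9989


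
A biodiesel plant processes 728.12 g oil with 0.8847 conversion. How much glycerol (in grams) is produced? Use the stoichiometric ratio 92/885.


glycerol = oil * conv * (92/885)
= 728.12 * 0.8847 * 92 / 885
= 66.9643 g

66.9643 g


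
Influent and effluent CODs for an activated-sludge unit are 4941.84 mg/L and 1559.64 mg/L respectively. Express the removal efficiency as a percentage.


eta = (COD_in - COD_out) / COD_in * 100
= (4941.84 - 1559.64) / 4941.84 * 100
= 68.4401%

68.4401%


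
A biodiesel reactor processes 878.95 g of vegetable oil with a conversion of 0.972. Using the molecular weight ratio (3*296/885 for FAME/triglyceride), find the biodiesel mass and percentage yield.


m_FAME = oil * conv * (3 * 296 / 885) = oil * conv * (888/885)
= 878.95 * 0.972 * 888 / 885
= 857.2355 g
Y = m_FAME / oil * 100 = conv * (888/885) * 100
= 0.972 * 888 / 885 * 100
= 97.53%

857.2355 g FAME; Y = 97.53%


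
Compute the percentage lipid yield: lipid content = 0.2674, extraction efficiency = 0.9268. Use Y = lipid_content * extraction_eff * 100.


Y = lipid_content * extraction_eff * 100
= 0.2674 * 0.9268 * 100
= 24.7826%

24.7826%


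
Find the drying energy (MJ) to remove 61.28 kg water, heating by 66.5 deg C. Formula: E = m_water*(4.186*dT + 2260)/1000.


E = m_water * (4.186 * dT + 2260) / 1000
= 61.28 * (4.186 * 66.5 + 2260) / 1000
= 155.5513 MJ

155.5513 MJ


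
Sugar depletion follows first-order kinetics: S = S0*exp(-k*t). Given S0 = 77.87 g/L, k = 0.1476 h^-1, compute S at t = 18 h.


S = S0 * exp(-k * t)
S = 77.87 * exp(-0.1476 * 18)
S = 5.4643 g/L

5.4643 g/L


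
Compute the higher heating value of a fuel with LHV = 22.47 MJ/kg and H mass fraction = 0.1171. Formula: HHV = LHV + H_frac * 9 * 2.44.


HHV = LHV + H_frac * 9 * 2.44
= 22.47 + 0.1171 * 9 * 2.44
= 25.0415 MJ/kg

25.0415 MJ/kg


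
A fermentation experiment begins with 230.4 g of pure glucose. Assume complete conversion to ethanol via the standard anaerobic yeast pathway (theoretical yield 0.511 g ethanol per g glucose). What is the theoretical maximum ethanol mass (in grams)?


Theoretical ethanol yield: m_EtOH = 0.511 * m_glucose
m_EtOH = 0.511 * 230.4 = 117.7344 g

117.7344 g


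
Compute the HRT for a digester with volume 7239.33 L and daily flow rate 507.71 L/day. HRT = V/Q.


HRT = V / Q
= 7239.33 / 507.71
= 14.2588 days

14.2588 days


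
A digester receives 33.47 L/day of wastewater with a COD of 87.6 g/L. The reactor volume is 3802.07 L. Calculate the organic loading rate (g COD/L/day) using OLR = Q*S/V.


OLR = Q * S / V
= 33.47 * 87.6 / 3802.07
= 0.7712 g/L/day

0.7712 g/L/day


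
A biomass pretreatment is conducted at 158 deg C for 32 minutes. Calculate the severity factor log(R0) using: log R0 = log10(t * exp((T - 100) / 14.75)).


logR0 = log10(t * exp((T - 100) / 14.75))
= log10(32 * exp((158 - 100) / 14.75))
= 3.2129

3.2129


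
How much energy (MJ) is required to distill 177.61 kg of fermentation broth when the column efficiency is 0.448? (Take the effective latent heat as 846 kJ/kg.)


E = m * 846 / (eta * 1000)
= 177.61 * 846 / (0.448 * 1000)
= 335.3975 MJ

335.3975 MJ


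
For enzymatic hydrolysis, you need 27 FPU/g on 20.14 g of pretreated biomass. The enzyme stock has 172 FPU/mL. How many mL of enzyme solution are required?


V = dosage * m_sub / activity
V = 27 * 20.14 / 172
V = 3.1615 mL

3.1615 mL


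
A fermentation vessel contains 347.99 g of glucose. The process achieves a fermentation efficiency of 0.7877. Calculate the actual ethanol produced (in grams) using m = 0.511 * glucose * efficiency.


Actual ethanol: m = 0.511 * 347.99 * 0.7877
m = 140.0711 g

140.0711 g


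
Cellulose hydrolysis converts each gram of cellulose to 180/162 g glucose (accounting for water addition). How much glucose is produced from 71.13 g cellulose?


glucose = cellulose * 180/162
= 71.13 * 180/162
= 79.0333 g

79.0333 g


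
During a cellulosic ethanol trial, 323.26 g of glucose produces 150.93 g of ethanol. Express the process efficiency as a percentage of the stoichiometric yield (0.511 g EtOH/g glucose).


Fermentation efficiency = (actual / (0.511 * glucose)) * 100
= (150.93 / (0.511 * 323.26)) * 100
= 91.3698%

91.3698%


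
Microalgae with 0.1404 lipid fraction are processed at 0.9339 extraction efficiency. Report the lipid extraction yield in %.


Y = lipid_content * extraction_eff * 100
= 0.1404 * 0.9339 * 100
= 13.1120%

13.1120%


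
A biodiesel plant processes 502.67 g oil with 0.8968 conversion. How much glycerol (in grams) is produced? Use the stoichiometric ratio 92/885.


glycerol = oil * conv * (92/885)
= 502.67 * 0.8968 * 92 / 885
= 46.8622 g

46.8622 g


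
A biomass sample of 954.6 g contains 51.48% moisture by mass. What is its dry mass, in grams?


Wd = Ww * (1 - MC/100)
= 954.6 * (1 - 51.48/100)
= 463.1719 g

463.1719 g


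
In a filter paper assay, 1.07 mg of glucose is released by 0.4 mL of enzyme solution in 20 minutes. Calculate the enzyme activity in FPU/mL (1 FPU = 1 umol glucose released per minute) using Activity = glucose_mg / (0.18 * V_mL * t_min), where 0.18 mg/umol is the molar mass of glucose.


Activity = glucose_mg / (0.18 mg/umol * V_mL * t_min)
= 1.07 / (0.18 * 0.4 * 20)
= 0.7431 FPU/mL

0.7431 FPU/mL


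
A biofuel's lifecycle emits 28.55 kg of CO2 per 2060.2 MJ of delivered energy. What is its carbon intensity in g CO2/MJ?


CI = CO2 * 1000 / E
= 28.55 * 1000 / 2060.2
= 13.8579 g CO2/MJ

13.8579 g CO2/MJ


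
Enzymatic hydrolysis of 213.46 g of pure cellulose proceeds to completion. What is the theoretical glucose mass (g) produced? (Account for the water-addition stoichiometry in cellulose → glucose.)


glucose = cellulose * 180/162
= 213.46 * 180/162
= 237.1778 g

237.1778 g


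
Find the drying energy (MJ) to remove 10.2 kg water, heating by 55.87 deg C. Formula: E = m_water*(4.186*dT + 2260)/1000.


E = m_water * (4.186 * dT + 2260) / 1000
= 10.2 * (4.186 * 55.87 + 2260) / 1000
= 25.4375 MJ

25.4375 MJ


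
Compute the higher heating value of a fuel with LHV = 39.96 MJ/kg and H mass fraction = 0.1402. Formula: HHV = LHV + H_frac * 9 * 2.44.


HHV = LHV + H_frac * 9 * 2.44
= 39.96 + 0.1402 * 9 * 2.44
= 43.0388 MJ/kg

43.0388 MJ/kg


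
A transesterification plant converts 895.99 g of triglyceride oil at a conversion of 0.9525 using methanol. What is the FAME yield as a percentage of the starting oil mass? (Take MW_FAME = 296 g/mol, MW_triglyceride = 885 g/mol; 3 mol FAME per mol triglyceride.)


m_FAME = oil * conv * (3 * 296 / 885) = oil * conv * (888/885)
= 895.99 * 0.9525 * 888 / 885
= 856.3235 g
Y = m_FAME / oil * 100 = conv * (888/885) * 100
= 0.9525 * 888 / 885 * 100
= 95.57%

95.57%


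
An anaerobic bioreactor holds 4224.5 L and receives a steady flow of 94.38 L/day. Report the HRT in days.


HRT = V / Q
= 4224.5 / 94.38
= 44.7605 days

44.7605 days


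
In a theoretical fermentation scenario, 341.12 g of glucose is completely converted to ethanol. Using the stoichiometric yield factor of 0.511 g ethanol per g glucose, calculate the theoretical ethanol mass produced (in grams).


Theoretical ethanol yield: m_EtOH = 0.511 * m_glucose
m_EtOH = 0.511 * 341.12 = 174.3123 g

174.3123 g


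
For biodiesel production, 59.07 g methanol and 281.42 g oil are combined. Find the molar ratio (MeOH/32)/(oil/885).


Molar ratio = n_MeOH / n_oil = (MeOH/32) / (oil/885) = (MeOH * 885) / (32 * oil)
= (59.07 * 885) / (32 * 281.42)
= 5.8050

5.8050


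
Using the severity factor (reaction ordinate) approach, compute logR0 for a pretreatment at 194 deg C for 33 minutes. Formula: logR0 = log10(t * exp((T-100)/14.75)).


logR0 = log10(t * exp((T - 100) / 14.75))
= log10(33 * exp((194 - 100) / 14.75))
= 4.2862

4.2862


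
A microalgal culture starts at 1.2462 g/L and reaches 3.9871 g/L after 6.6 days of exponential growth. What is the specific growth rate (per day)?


mu = ln(X2/X1) / dt
= ln(3.9871/1.2462) / 6.6
= 0.1762 per day

0.1762 per day


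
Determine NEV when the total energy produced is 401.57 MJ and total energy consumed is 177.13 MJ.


NEV = E_out - E_in
= 401.57 - 177.13
= 224.4400 MJ

224.4400 MJ


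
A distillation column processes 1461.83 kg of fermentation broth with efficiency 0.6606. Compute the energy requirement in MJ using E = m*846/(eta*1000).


E = m * 846 / (eta * 1000)
= 1461.83 * 846 / (0.6606 * 1000)
= 1872.0984 MJ

1872.0984 MJ


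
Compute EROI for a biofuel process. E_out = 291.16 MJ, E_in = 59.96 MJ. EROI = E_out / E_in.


EROI = E_out / E_in
= 291.16 / 59.96
= 4.8559

4.8559


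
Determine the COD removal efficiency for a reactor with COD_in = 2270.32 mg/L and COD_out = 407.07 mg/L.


eta = (COD_in - COD_out) / COD_in * 100
= (2270.32 - 407.07) / 2270.32 * 100
= 82.0699%

82.0699%


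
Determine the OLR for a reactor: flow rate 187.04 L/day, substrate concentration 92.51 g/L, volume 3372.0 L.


OLR = Q * S / V
= 187.04 * 92.51 / 3372.0
= 5.1314 g/L/day

5.1314 g/L/day


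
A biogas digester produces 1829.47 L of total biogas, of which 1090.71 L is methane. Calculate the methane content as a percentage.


CH4% = V_CH4 / V_total * 100
= 1090.71 / 1829.47 * 100
= 59.6189%

59.6189%


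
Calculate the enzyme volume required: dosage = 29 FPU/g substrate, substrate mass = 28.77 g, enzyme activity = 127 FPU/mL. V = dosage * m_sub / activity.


V = dosage * m_sub / activity
V = 29 * 28.77 / 127
V = 6.5695 mL

6.5695 mL


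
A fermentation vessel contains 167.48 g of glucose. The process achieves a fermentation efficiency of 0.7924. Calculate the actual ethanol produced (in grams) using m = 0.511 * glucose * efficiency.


Actual ethanol: m = 0.511 * 167.48 * 0.7924
m = 67.8154 g

67.8154 g


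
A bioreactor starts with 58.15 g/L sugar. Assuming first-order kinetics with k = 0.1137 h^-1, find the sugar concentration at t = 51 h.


S = S0 * exp(-k * t)
S = 58.15 * exp(-0.1137 * 51)
S = 0.1763 g/L

0.1763 g/L


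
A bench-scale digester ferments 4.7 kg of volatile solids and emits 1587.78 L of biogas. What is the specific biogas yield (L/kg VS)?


Y = V / VS
= 1587.78 / 4.7
= 337.8255 L/kg VS

337.8255 L/kg VS


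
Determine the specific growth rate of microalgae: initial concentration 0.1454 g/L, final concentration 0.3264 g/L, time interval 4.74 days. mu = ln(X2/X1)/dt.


mu = ln(X2/X1) / dt
= ln(0.3264/0.1454) / 4.74
= 0.1706 per day

0.1706 per day


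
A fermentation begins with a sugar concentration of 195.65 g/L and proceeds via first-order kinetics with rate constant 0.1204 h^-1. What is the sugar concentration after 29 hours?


S = S0 * exp(-k * t)
S = 195.65 * exp(-0.1204 * 29)
S = 5.9580 g/L

5.9580 g/L


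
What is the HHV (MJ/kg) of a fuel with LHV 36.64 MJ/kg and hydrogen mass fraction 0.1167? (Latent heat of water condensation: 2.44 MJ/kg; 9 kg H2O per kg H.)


HHV = LHV + H_frac * 9 * 2.44
= 36.64 + 0.1167 * 9 * 2.44
= 39.2027 MJ/kg

39.2027 MJ/kg


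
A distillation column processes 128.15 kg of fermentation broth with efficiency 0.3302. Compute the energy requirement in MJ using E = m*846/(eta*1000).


E = m * 846 / (eta * 1000)
= 128.15 * 846 / (0.3302 * 1000)
= 328.3310 MJ

328.3310 MJ


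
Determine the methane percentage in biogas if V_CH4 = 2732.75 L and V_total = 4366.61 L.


CH4% = V_CH4 / V_total * 100
= 2732.75 / 4366.61 * 100
= 62.5829%

62.5829%


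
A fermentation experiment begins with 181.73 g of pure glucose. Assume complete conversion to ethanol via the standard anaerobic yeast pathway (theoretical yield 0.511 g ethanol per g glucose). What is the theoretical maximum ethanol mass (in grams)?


Theoretical ethanol yield: m_EtOH = 0.511 * m_glucose
m_EtOH = 0.511 * 181.73 = 92.8640 g

92.8640 g


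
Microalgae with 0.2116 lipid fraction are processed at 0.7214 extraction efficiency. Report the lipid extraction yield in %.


Y = lipid_content * extraction_eff * 100
= 0.2116 * 0.7214 * 100
= 15.2648%

15.2648%


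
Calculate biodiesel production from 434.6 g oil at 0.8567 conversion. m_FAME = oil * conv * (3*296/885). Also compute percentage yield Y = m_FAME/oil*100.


m_FAME = oil * conv * (3 * 296 / 885) = oil * conv * (888/885)
= 434.6 * 0.8567 * 888 / 885
= 373.5839 g
Y = m_FAME / oil * 100 = conv * (888/885) * 100
= 0.8567 * 888 / 885 * 100
= 85.96%

373.5839 g FAME; Y = 85.96%


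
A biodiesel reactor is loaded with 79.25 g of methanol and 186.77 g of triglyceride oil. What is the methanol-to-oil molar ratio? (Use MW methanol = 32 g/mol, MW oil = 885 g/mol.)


Molar ratio = n_MeOH / n_oil = (MeOH/32) / (oil/885) = (MeOH * 885) / (32 * oil)
= (79.25 * 885) / (32 * 186.77)
= 11.7351

11.7351


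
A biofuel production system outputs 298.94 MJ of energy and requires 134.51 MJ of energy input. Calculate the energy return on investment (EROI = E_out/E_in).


EROI = E_out / E_in
= 298.94 / 134.51
= 2.2224

2.2224


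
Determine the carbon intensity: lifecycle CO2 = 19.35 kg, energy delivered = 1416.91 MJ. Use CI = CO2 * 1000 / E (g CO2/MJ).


CI = CO2 * 1000 / E
= 19.35 * 1000 / 1416.91
= 13.6565 g CO2/MJ

13.6565 g CO2/MJ


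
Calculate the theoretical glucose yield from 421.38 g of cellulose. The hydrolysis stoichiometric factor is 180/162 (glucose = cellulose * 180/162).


glucose = cellulose * 180/162
= 421.38 * 180/162
= 468.2000 g

468.2000 g


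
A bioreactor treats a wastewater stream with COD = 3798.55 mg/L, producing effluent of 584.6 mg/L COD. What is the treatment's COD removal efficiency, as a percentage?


eta = (COD_in - COD_out) / COD_in * 100
= (3798.55 - 584.6) / 3798.55 * 100
= 84.6099%

84.6099%


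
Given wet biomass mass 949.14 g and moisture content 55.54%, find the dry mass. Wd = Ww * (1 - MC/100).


Wd = Ww * (1 - MC/100)
= 949.14 * (1 - 55.54/100)
= 421.9876 g

421.9876 g


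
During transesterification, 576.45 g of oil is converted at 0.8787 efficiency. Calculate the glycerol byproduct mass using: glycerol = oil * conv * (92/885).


glycerol = oil * conv * (92/885)
= 576.45 * 0.8787 * 92 / 885
= 52.6559 g

52.6559 g


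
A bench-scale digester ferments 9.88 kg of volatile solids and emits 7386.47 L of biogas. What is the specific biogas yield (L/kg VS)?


Y = V / VS
= 7386.47 / 9.88
= 747.6184 L/kg VS

747.6184 L/kg VS


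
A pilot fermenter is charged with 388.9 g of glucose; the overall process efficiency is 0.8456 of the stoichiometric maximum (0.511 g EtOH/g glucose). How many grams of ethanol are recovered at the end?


Actual ethanol: m = 0.511 * 388.9 * 0.8456
m = 168.0443 g

168.0443 g


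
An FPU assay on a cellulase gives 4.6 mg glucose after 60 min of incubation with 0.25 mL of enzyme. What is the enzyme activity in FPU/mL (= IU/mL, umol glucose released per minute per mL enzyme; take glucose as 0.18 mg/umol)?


Activity = glucose_mg / (0.18 mg/umol * V_mL * t_min)
= 4.6 / (0.18 * 0.25 * 60)
= 1.7037 FPU/mL

1.7037 FPU/mL


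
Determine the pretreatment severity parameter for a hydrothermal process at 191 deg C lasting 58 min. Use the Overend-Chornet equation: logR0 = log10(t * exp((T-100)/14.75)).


logR0 = log10(t * exp((T - 100) / 14.75))
= log10(58 * exp((191 - 100) / 14.75))
= 4.4428

4.4428


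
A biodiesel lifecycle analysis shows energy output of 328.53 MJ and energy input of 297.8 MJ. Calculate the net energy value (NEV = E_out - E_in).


NEV = E_out - E_in
= 328.53 - 297.8
= 30.7300 MJ

30.7300 MJ


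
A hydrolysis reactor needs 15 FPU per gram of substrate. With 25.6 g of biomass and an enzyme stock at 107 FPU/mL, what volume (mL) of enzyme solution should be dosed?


V = dosage * m_sub / activity
V = 15 * 25.6 / 107
V = 3.5888 mL

3.5888 mL


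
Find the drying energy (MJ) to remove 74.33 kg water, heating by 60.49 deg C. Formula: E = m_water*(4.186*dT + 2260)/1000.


E = m_water * (4.186 * dT + 2260) / 1000
= 74.33 * (4.186 * 60.49 + 2260) / 1000
= 186.8070 MJ

186.8070 MJ


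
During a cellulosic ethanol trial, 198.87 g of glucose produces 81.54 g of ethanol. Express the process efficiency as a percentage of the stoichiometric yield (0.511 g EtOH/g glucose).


Fermentation efficiency = (actual / (0.511 * glucose)) * 100
= (81.54 / (0.511 * 198.87)) * 100
= 80.2381%

80.2381%


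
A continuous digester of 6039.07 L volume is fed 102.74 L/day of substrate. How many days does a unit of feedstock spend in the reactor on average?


HRT = V / Q
= 6039.07 / 102.74
= 58.7801 days

58.7801 days


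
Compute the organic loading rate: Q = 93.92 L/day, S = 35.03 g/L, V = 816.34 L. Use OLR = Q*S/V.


OLR = Q * S / V
= 93.92 * 35.03 / 816.34
= 4.0302 g/L/day

4.0302 g/L/day


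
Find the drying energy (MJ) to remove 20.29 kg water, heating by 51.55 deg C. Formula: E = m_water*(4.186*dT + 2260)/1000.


E = m_water * (4.186 * dT + 2260) / 1000
= 20.29 * (4.186 * 51.55 + 2260) / 1000
= 50.2337 MJ

50.2337 MJ


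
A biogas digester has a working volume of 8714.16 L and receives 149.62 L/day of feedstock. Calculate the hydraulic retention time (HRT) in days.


HRT = V / Q
= 8714.16 / 149.62
= 58.2419 days

58.2419 days


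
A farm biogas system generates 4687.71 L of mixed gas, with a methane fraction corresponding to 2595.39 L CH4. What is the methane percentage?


CH4% = V_CH4 / V_total * 100
= 2595.39 / 4687.71 * 100
= 55.3658%

55.3658%


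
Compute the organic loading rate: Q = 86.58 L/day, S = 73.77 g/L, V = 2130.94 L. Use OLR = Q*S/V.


OLR = Q * S / V
= 86.58 * 73.77 / 2130.94
= 2.9973 g/L/day

2.9973 g/L/day


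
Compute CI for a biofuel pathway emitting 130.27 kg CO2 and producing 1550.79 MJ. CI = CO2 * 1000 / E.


CI = CO2 * 1000 / E
= 130.27 * 1000 / 1550.79
= 84.0023 g CO2/MJ

84.0023 g CO2/MJ


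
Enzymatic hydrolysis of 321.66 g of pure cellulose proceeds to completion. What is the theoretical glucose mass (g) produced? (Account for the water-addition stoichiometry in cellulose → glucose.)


glucose = cellulose * 180/162
= 321.66 * 180/162
= 357.4000 g

357.4000 g


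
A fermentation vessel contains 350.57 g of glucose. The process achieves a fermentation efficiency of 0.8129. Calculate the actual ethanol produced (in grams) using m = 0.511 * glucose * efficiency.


Actual ethanol: m = 0.511 * 350.57 * 0.8129
m = 145.6239 g

145.6239 g


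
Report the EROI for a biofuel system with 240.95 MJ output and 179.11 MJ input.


EROI = E_out / E_in
= 240.95 / 179.11
= 1.3453

1.3453


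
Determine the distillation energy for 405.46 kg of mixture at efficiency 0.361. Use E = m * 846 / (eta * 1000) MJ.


E = m * 846 / (eta * 1000)
= 405.46 * 846 / (0.361 * 1000)
= 950.1916 MJ

950.1916 MJ


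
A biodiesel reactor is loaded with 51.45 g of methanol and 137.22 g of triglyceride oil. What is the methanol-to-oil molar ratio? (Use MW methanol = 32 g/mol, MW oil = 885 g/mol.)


Molar ratio = n_MeOH / n_oil = (MeOH/32) / (oil/885) = (MeOH * 885) / (32 * oil)
= (51.45 * 885) / (32 * 137.22)
= 10.3696

10.3696


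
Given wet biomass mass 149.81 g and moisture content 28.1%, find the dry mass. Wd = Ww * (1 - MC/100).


Wd = Ww * (1 - MC/100)
= 149.81 * (1 - 28.1/100)
= 107.7134 g

107.7134 g


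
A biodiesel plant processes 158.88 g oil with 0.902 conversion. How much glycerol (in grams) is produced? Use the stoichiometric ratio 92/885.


glycerol = oil * conv * (92/885)
= 158.88 * 0.902 * 92 / 885
= 14.8977 g

14.8977 g


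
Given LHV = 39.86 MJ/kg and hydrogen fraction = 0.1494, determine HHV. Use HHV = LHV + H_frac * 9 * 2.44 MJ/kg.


HHV = LHV + H_frac * 9 * 2.44
= 39.86 + 0.1494 * 9 * 2.44
= 43.1408 MJ/kg

43.1408 MJ/kg


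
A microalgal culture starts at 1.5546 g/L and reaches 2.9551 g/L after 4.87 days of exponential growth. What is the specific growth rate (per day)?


mu = ln(X2/X1) / dt
= ln(2.9551/1.5546) / 4.87
= 0.1319 per day

0.1319 per day


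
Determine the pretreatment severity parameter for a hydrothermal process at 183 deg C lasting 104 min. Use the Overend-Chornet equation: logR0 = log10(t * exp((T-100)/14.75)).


logR0 = log10(t * exp((T - 100) / 14.75))
= log10(104 * exp((183 - 100) / 14.75))
= 4.4609

4.4609


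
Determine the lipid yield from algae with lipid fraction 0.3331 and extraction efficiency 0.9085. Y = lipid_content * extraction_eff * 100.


Y = lipid_content * extraction_eff * 100
= 0.3331 * 0.9085 * 100
= 30.2621%

30.2621%


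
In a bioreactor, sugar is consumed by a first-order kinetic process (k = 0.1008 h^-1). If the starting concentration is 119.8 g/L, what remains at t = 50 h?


S = S0 * exp(-k * t)
S = 119.8 * exp(-0.1008 * 50)
S = 0.7756 g/L

0.7756 g/L


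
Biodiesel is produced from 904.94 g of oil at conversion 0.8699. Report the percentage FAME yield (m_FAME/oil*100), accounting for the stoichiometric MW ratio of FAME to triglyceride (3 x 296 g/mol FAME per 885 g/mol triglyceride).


m_FAME = oil * conv * (3 * 296 / 885) = oil * conv * (888/885)
= 904.94 * 0.8699 * 888 / 885
= 789.8758 g
Y = m_FAME / oil * 100 = conv * (888/885) * 100
= 0.8699 * 888 / 885 * 100
= 87.28%

87.28%


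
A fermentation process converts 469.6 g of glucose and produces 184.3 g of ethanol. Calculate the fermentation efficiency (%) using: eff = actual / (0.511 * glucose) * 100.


Fermentation efficiency = (actual / (0.511 * glucose)) * 100
= (184.3 / (0.511 * 469.6)) * 100
= 76.8027%

76.8027%


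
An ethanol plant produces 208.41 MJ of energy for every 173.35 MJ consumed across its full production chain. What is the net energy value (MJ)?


NEV = E_out - E_in
= 208.41 - 173.35
= 35.0600 MJ

35.0600 MJ


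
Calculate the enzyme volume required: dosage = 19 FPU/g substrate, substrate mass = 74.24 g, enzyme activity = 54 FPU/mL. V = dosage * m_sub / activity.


V = dosage * m_sub / activity
V = 19 * 74.24 / 54
V = 26.1215 mL

26.1215 mL


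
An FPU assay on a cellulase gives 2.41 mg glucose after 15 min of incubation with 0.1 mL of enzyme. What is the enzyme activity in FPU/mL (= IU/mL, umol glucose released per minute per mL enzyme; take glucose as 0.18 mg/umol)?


Activity = glucose_mg / (0.18 mg/umol * V_mL * t_min)
= 2.41 / (0.18 * 0.1 * 15)
= 8.9259 FPU/mL

8.9259 FPU/mL


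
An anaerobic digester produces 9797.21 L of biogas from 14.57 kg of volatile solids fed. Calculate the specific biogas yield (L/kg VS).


Y = V / VS
= 9797.21 / 14.57
= 672.4235 L/kg VS

672.4235 L/kg VS


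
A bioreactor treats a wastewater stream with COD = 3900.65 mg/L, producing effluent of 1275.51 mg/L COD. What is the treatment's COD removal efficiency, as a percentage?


eta = (COD_in - COD_out) / COD_in * 100
= (3900.65 - 1275.51) / 3900.65 * 100
= 67.3001%

67.3001%


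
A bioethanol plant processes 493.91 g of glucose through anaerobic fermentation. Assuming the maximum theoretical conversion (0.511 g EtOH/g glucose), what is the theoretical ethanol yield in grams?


Theoretical ethanol yield: m_EtOH = 0.511 * m_glucose
m_EtOH = 0.511 * 493.91 = 252.3880 g

252.3880 g


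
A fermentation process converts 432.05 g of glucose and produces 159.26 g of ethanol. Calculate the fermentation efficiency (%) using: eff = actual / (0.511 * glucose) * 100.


Fermentation efficiency = (actual / (0.511 * glucose)) * 100
= (159.26 / (0.511 * 432.05)) * 100
= 72.1360%

72.1360%


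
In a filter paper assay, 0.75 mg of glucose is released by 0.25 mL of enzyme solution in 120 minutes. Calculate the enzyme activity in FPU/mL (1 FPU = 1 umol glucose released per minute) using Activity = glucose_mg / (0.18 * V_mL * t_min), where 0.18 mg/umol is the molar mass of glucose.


Activity = glucose_mg / (0.18 mg/umol * V_mL * t_min)
= 0.75 / (0.18 * 0.25 * 120)
= 0.1389 FPU/mL

0.1389 FPU/mL


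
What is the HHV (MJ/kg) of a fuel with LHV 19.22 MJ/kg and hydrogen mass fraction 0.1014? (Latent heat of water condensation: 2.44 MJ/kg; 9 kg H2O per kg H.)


HHV = LHV + H_frac * 9 * 2.44
= 19.22 + 0.1014 * 9 * 2.44
= 21.4467 MJ/kg

21.4467 MJ/kg


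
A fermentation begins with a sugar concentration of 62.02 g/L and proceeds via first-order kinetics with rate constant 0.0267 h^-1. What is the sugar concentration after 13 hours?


S = S0 * exp(-k * t)
S = 62.02 * exp(-0.0267 * 13)
S = 43.8317 g/L

43.8317 g/L


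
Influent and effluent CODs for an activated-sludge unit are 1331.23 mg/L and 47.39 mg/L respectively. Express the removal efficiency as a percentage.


eta = (COD_in - COD_out) / COD_in * 100
= (1331.23 - 47.39) / 1331.23 * 100
= 96.4401%

96.4401%


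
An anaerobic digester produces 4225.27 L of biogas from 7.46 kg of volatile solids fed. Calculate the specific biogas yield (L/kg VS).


Y = V / VS
= 4225.27 / 7.46
= 566.3901 L/kg VS

566.3901 L/kg VS


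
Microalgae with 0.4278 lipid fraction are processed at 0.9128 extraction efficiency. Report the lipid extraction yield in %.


Y = lipid_content * extraction_eff * 100
= 0.4278 * 0.9128 * 100
= 39.0496%

39.0496%


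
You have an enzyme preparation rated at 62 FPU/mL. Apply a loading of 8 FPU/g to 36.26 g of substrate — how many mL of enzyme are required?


V = dosage * m_sub / activity
V = 8 * 36.26 / 62
V = 4.6787 mL

4.6787 mL


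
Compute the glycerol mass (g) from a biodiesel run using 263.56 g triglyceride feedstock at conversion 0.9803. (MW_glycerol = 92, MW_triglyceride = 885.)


glycerol = oil * conv * (92/885)
= 263.56 * 0.9803 * 92 / 885
= 26.8586 g

26.8586 g


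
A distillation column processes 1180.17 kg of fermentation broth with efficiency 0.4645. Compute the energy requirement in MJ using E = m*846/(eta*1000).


E = m * 846 / (eta * 1000)
= 1180.17 * 846 / (0.4645 * 1000)
= 2149.4592 MJ

2149.4592 MJ


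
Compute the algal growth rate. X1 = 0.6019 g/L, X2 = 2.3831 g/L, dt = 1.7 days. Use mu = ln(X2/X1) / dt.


mu = ln(X2/X1) / dt
= ln(2.3831/0.6019) / 1.7
= 0.8095 per day

0.8095 per day


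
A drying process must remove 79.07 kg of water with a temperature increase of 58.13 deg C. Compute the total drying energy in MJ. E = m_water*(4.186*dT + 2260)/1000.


E = m_water * (4.186 * dT + 2260) / 1000
= 79.07 * (4.186 * 58.13 + 2260) / 1000
= 197.9385 MJ

197.9385 MJ


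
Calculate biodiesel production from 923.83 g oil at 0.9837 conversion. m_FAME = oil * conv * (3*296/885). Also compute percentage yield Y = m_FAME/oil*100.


m_FAME = oil * conv * (3 * 296 / 885) = oil * conv * (888/885)
= 923.83 * 0.9837 * 888 / 885
= 911.8522 g
Y = m_FAME / oil * 100 = conv * (888/885) * 100
= 0.9837 * 888 / 885 * 100
= 98.70%

911.8522 g FAME; Y = 98.70%


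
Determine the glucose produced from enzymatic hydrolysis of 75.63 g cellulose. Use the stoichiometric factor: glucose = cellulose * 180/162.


glucose = cellulose * 180/162
= 75.63 * 180/162
= 84.0333 g

84.0333 g


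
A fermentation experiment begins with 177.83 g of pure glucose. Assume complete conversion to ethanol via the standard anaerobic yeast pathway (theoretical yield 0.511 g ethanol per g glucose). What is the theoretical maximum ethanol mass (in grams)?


Theoretical ethanol yield: m_EtOH = 0.511 * m_glucose
m_EtOH = 0.511 * 177.83 = 90.8711 g

90.8711 g


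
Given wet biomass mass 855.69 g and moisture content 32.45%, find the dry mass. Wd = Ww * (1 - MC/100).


Wd = Ww * (1 - MC/100)
= 855.69 * (1 - 32.45/100)
= 578.0186 g

578.0186 g


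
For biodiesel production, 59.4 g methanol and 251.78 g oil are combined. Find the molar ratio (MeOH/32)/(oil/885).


Molar ratio = n_MeOH / n_oil = (MeOH/32) / (oil/885) = (MeOH * 885) / (32 * oil)
= (59.4 * 885) / (32 * 251.78)
= 6.5247

6.5247


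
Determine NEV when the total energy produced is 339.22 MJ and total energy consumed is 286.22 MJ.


NEV = E_out - E_in
= 339.22 - 286.22
= 53.0000 MJ

53.0000 MJ


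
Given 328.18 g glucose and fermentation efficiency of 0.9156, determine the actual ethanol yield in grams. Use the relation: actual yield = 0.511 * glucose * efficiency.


Actual ethanol: m = 0.511 * 328.18 * 0.9156
m = 153.5461 g

153.5461 g


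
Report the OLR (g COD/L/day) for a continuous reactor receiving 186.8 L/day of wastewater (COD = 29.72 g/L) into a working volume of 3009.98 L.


OLR = Q * S / V
= 186.8 * 29.72 / 3009.98
= 1.8444 g/L/day

1.8444 g/L/day


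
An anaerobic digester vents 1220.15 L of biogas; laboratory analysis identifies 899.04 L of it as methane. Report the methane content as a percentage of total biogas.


CH4% = V_CH4 / V_total * 100
= 899.04 / 1220.15 * 100
= 73.6827%

73.6827%


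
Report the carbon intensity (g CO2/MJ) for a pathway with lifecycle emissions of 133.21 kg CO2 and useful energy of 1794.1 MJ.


CI = CO2 * 1000 / E
= 133.21 * 1000 / 1794.1
= 74.2489 g CO2/MJ

74.2489 g CO2/MJ


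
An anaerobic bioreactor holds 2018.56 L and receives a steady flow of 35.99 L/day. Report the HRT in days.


HRT = V / Q
= 2018.56 / 35.99
= 56.0867 days

56.0867 days


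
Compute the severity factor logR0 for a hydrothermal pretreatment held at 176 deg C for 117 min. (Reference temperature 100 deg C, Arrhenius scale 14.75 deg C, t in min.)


logR0 = log10(t * exp((T - 100) / 14.75))
= log10(117 * exp((176 - 100) / 14.75))
= 4.3059

4.3059


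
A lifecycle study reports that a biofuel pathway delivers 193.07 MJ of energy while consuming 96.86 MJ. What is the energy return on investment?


EROI = E_out / E_in
= 193.07 / 96.86
= 1.9933

1.9933


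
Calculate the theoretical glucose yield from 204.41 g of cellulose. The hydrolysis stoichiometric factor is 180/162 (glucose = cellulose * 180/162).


glucose = cellulose * 180/162
= 204.41 * 180/162
= 227.1222 g

227.1222 g


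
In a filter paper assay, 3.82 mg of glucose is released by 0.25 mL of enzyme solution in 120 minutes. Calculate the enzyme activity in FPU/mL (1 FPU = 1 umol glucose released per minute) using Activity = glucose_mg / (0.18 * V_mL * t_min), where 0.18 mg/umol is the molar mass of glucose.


Activity = glucose_mg / (0.18 mg/umol * V_mL * t_min)
= 3.82 / (0.18 * 0.25 * 120)
= 0.7074 FPU/mL

0.7074 FPU/mL


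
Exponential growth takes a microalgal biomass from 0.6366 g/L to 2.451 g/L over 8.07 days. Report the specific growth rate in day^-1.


mu = ln(X2/X1) / dt
= ln(2.451/0.6366) / 8.07
= 0.1671 per day

0.1671 per day


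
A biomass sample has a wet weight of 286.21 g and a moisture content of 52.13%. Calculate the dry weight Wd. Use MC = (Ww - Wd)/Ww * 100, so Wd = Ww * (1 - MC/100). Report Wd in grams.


Wd = Ww * (1 - MC/100)
= 286.21 * (1 - 52.13/100)
= 137.0087 g

137.0087 g


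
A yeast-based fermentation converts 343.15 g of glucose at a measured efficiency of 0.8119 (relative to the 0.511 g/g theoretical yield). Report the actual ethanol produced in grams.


Actual ethanol: m = 0.511 * 343.15 * 0.8119
m = 142.3664 g

142.3664 g


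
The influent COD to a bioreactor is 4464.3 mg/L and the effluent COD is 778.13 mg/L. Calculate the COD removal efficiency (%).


eta = (COD_in - COD_out) / COD_in * 100
= (4464.3 - 778.13) / 4464.3 * 100
= 82.5699%

82.5699%


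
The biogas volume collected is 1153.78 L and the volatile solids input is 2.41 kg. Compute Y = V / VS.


Y = V / VS
= 1153.78 / 2.41
= 478.7469 L/kg VS

478.7469 L/kg VS


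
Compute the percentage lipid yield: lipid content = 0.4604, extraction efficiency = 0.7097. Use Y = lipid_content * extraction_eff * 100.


Y = lipid_content * extraction_eff * 100
= 0.4604 * 0.7097 * 100
= 32.6746%

32.6746%


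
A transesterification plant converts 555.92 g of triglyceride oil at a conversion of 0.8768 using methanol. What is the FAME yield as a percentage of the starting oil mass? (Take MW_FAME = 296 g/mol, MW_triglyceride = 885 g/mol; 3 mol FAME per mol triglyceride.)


m_FAME = oil * conv * (3 * 296 / 885) = oil * conv * (888/885)
= 555.92 * 0.8768 * 888 / 885
= 489.0830 g
Y = m_FAME / oil * 100 = conv * (888/885) * 100
= 0.8768 * 888 / 885 * 100
= 87.98%

87.98%
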